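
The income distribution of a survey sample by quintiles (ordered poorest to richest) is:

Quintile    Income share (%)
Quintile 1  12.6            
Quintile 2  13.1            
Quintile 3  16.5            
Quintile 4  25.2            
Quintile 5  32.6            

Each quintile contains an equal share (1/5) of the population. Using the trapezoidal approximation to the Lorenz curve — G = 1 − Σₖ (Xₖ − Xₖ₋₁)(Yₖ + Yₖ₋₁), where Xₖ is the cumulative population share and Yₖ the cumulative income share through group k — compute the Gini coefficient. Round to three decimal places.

0.208

Cumulative income shares Yₖ: 0.1260, 0.2570, 0.4220, 0.6740, 1.0000
Σ (Xₖ−Xₖ₋₁)(Yₖ+Yₖ₋₁) = (1/5)(0.1260+0.0000) + (1/5)(0.2570+0.1260) + (1/5)(0.4220+0.2570) + (1/5)(0.6740+0.4220) + (1/5)(1.0000+0.6740)
  = 0.0252 + 0.0766 + 0.1358 + 0.2192 + 0.3348 = 0.7916
G = 1 − 0.7916 = 0.2084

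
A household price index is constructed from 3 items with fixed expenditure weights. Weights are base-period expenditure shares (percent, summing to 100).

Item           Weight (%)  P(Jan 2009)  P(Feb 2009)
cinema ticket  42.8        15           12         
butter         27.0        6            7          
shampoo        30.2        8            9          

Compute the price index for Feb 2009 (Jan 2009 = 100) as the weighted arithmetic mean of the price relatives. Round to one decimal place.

cinema ticket: 42.8 × (12/15) = 42.8 × 0.800000 = 34.2400
butter: 27.0 × (7/6) = 27.0 × 1.166667 = 31.5000
shampoo: 30.2 × (9/8) = 30.2 × 1.125000 = 33.9750
Index = Σ wᵢ·(p₁ᵢ/p₀ᵢ) = 34.2400 + 31.5000 + 33.9750 = 99.7150

99.7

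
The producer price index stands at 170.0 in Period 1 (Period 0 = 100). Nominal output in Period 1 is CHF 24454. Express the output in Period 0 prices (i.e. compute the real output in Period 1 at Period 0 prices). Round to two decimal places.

Real = Nominal ÷ (Index/100) = 24454 ÷ (170.0/100)
     = 24454 ÷ 1.700 = 14384.7059

14384.71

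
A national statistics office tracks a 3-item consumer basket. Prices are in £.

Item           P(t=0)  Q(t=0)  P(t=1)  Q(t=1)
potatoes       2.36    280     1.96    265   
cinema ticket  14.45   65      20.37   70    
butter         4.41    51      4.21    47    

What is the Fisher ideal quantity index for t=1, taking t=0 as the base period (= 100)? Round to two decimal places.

Laspeyres component (base-period weights):
ΣP(t=0)Q(t=1) = 2.36×265 + 14.45×70 + 4.41×47 = 625.4 + 1011.5 + 207.27 = 1844.17
ΣP(t=0)Q(t=0) = 2.36×280 + 14.45×65 + 4.41×51 = 660.8 + 939.25 + 224.91 = 1824.96
L = 1844.17 / 1824.96 × 100 = 101.0526
Paasche component (current-period weights):
ΣP(t=1)Q(t=1) = 1.96×265 + 20.37×70 + 4.21×47 = 519.4 + 1425.9 + 197.87 = 2143.17
ΣP(t=1)Q(t=0) = 1.96×280 + 20.37×65 + 4.21×51 = 548.8 + 1324.05 + 214.71 = 2087.56
P = 2143.17 / 2087.56 × 100 = 102.6639
Fisher = √(L × P) = √(101.0526 × 102.6639) = 101.8551

101.86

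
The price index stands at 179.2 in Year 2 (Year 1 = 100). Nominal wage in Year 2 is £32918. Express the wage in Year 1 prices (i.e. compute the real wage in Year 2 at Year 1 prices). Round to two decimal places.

Real = Nominal ÷ (Index/100) = 32918 ÷ (179.2/100)
     = 32918 ÷ 1.792 = 18369.4196

18369.42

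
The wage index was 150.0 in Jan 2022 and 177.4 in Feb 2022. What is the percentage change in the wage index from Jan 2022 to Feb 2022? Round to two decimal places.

18.27%

Change = (177.4 − 150.0) / 150.0 × 100
       = 27.4 / 150.0 × 100 = 18.2667%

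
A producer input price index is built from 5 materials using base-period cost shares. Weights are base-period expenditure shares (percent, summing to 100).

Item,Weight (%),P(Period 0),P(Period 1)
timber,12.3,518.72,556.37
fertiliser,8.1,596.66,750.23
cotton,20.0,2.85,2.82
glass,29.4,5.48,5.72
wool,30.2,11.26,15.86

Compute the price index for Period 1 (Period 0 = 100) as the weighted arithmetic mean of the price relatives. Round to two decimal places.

timber: 12.3 × (556.37/518.72) = 12.3 × 1.072583 = 13.1928
fertiliser: 8.1 × (750.23/596.66) = 8.1 × 1.257383 = 10.1848
cotton: 20.0 × (2.82/2.85) = 20.0 × 0.989474 = 19.7895
glass: 29.4 × (5.72/5.48) = 29.4 × 1.043796 = 30.6876
wool: 30.2 × (15.86/11.26) = 30.2 × 1.408526 = 42.5375
Index = Σ wᵢ·(p₁ᵢ/p₀ᵢ) = 13.1928 + 10.1848 + 19.7895 + 30.6876 + 42.5375 = 116.3921

116.39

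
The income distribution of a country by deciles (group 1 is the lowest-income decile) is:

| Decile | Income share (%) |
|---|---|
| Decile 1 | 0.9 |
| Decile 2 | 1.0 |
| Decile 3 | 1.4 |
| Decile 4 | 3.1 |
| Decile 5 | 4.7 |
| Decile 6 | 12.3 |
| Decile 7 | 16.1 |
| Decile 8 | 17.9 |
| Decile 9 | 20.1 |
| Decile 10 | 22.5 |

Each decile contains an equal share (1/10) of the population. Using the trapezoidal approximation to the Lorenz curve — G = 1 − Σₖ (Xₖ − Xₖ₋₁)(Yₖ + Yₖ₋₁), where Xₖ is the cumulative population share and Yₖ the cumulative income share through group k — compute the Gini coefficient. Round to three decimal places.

Cumulative income shares Yₖ: 0.0090, 0.0190, 0.0330, 0.0640, 0.1110, 0.2340, 0.3950, 0.5740, 0.7750, 1.0000
Σ (Xₖ−Xₖ₋₁)(Yₖ+Yₖ₋₁) = (1/10)(0.0090+0.0000) + (1/10)(0.0190+0.0090) + (1/10)(0.0330+0.0190) + (1/10)(0.0640+0.0330) + (1/10)(0.1110+0.0640) + (1/10)(0.2340+0.1110) + (1/10)(0.3950+0.2340) + (1/10)(0.5740+0.3950) + (1/10)(0.7750+0.5740) + (1/10)(1.0000+0.7750)
  = 0.0009 + 0.0028 + 0.0052 + 0.0097 + 0.0175 + 0.0345 + 0.0629 + 0.0969 + 0.1349 + 0.1775 = 0.5428
G = 1 − 0.5428 = 0.4572

0.457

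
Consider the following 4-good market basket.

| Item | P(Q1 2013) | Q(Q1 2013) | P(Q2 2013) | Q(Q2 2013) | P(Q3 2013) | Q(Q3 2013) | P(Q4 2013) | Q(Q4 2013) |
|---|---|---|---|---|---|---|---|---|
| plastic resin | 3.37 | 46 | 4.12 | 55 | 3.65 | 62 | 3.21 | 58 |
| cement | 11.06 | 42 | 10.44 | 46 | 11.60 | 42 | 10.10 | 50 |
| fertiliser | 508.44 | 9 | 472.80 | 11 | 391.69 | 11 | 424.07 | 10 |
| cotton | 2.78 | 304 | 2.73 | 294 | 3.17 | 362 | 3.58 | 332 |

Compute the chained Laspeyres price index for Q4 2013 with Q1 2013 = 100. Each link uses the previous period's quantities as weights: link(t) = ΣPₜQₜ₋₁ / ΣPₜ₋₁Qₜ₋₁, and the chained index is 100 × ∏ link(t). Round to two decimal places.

89.87

Link Q1 2013→Q2 2013:
ΣP(Q2 2013)Q(Q1 2013) = 4.12×46 + 10.44×42 + 472.80×9 + 2.73×304 = 189.52 + 438.48 + 4255.2 + 829.92 = 5713.12
ΣP(Q1 2013)Q(Q1 2013) = 3.37×46 + 11.06×42 + 508.44×9 + 2.78×304 = 155.02 + 464.52 + 4575.96 + 845.12 = 6040.62
link = 5713.12/6040.62 = 0.945784
Link Q2 2013→Q3 2013:
ΣP(Q3 2013)Q(Q2 2013) = 3.65×55 + 11.60×46 + 391.69×11 + 3.17×294 = 200.75 + 533.6 + 4308.59 + 931.98 = 5974.92
ΣP(Q2 2013)Q(Q2 2013) = 4.12×55 + 10.44×46 + 472.80×11 + 2.73×294 = 226.6 + 480.24 + 5200.8 + 802.62 = 6710.26
link = 5974.92/6710.26 = 0.890416
Link Q3 2013→Q4 2013:
ΣP(Q4 2013)Q(Q3 2013) = 3.21×62 + 10.10×42 + 424.07×11 + 3.58×362 = 199.02 + 424.2 + 4664.77 + 1295.96 = 6583.95
ΣP(Q3 2013)Q(Q3 2013) = 3.65×62 + 11.60×42 + 391.69×11 + 3.17×362 = 226.3 + 487.2 + 4308.59 + 1147.54 = 6169.63
link = 6583.95/6169.63 = 1.067155
Chained index = 100 × 0.945784 × 0.890416 × 1.067155 = 89.8694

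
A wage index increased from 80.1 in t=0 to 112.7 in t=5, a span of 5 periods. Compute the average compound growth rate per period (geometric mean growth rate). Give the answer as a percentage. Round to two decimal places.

7.07%

Growth factor = (112.7/80.1)^(1/5) = (1.406991)^(1/5) = 1.070677
Growth rate = 1.070677 − 1 = 0.070677 = 7.0677%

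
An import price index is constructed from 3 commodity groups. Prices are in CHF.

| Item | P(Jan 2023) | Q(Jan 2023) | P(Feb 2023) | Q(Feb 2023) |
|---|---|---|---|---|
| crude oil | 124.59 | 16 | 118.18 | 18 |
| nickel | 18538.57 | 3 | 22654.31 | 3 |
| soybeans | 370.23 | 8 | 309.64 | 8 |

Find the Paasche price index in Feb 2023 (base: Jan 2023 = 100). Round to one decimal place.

119.3

Paasche price index uses current-period quantities as weights.
ΣP(Feb 2023)·Q(Feb 2023) = 118.18×18 + 22654.31×3 + 309.64×8 = 2127.24 + 67962.93 + 2477.12 = 72567.29
ΣP(Jan 2023)·Q(Feb 2023) = 124.59×18 + 18538.57×3 + 370.23×8 = 2242.62 + 55615.71 + 2961.84 = 60820.17
Index = 72567.29 / 60820.17 × 100 = 119.3145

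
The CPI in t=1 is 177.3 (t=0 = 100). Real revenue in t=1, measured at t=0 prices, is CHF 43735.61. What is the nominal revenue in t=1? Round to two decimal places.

77543.24

Nominal = Real × (Index/100) = 43735.61 × (177.3/100)
        = 43735.61 × 1.773 = 77543.2365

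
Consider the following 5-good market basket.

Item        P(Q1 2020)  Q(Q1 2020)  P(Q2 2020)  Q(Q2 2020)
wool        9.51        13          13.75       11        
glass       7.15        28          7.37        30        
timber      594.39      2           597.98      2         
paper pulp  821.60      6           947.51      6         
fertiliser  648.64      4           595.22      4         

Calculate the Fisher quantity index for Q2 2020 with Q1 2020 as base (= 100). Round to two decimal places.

Laspeyres component (base-period weights):
ΣP(Q1 2020)Q(Q2 2020) = 9.51×11 + 7.15×30 + 594.39×2 + 821.60×6 + 648.64×4 = 104.61 + 214.5 + 1188.78 + 4929.6 + 2594.56 = 9032.05
ΣP(Q1 2020)Q(Q1 2020) = 9.51×13 + 7.15×28 + 594.39×2 + 821.60×6 + 648.64×4 = 123.63 + 200.2 + 1188.78 + 4929.6 + 2594.56 = 9036.77
L = 9032.05 / 9036.77 × 100 = 99.9478
Paasche component (current-period weights):
ΣP(Q2 2020)Q(Q2 2020) = 13.75×11 + 7.37×30 + 597.98×2 + 947.51×6 + 595.22×4 = 151.25 + 221.1 + 1195.96 + 5685.06 + 2380.88 = 9634.25
ΣP(Q2 2020)Q(Q1 2020) = 13.75×13 + 7.37×28 + 597.98×2 + 947.51×6 + 595.22×4 = 178.75 + 206.36 + 1195.96 + 5685.06 + 2380.88 = 9647.01
P = 9634.25 / 9647.01 × 100 = 99.8677
Fisher = √(L × P) = √(99.9478 × 99.8677) = 99.9077

99.91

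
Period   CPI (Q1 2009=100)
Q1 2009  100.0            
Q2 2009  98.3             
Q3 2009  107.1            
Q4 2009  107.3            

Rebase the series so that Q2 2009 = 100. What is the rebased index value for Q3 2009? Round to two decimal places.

108.95

Rebased(Q3 2009) = 107.1 / 98.3 × 100 = 108.9522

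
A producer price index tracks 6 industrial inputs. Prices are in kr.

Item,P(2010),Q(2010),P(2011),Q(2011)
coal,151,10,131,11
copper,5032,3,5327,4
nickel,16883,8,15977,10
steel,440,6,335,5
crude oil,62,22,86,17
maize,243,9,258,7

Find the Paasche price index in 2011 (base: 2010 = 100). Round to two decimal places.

95.85

Paasche price index uses current-period quantities as weights.
ΣP(2011)·Q(2011) = 131×11 + 5327×4 + 15977×10 + 335×5 + 86×17 + 258×7 = 1441 + 21308 + 159770 + 1675 + 1462 + 1806 = 187462
ΣP(2010)·Q(2011) = 151×11 + 5032×4 + 16883×10 + 440×5 + 62×17 + 243×7 = 1661 + 20128 + 168830 + 2200 + 1054 + 1701 = 195574
Index = 187462 / 195574 × 100 = 95.8522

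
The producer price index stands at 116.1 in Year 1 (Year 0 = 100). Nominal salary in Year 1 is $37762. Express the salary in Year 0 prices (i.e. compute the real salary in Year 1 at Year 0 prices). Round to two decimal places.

32525.41

Real = Nominal ÷ (Index/100) = 37762 ÷ (116.1/100)
     = 37762 ÷ 1.161 = 32525.4091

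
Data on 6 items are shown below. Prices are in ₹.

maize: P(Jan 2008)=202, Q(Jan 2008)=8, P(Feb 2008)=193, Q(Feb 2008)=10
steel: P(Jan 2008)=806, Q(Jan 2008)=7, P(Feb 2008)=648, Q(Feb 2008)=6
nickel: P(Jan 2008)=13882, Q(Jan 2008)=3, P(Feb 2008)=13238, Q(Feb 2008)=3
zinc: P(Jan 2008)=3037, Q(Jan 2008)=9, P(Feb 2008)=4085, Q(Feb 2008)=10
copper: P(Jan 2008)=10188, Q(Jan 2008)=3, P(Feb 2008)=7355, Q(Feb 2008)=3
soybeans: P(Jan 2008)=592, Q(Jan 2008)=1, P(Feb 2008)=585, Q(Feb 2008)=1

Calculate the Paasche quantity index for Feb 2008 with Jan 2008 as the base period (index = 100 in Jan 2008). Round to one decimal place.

103.6

Paasche quantity index uses current-period prices as weights.
ΣP(Feb 2008)·Q(Feb 2008) = 193×10 + 648×6 + 13238×3 + 4085×10 + 7355×3 + 585×1 = 1930 + 3888 + 39714 + 40850 + 22065 + 585 = 109032
ΣP(Feb 2008)·Q(Jan 2008) = 193×8 + 648×7 + 13238×3 + 4085×9 + 7355×3 + 585×1 = 1544 + 4536 + 39714 + 36765 + 22065 + 585 = 105209
Index = 109032 / 105209 × 100 = 103.6337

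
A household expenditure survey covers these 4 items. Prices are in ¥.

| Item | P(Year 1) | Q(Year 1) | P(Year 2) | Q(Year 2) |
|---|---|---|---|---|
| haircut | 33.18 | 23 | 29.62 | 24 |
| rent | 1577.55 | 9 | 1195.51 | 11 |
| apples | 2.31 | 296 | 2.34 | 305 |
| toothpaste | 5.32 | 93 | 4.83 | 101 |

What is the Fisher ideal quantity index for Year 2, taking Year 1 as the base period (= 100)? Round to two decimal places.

119.93

Laspeyres component (base-period weights):
ΣP(Year 1)Q(Year 2) = 33.18×24 + 1577.55×11 + 2.31×305 + 5.32×101 = 796.32 + 17353.05 + 704.55 + 537.32 = 19391.24
ΣP(Year 1)Q(Year 1) = 33.18×23 + 1577.55×9 + 2.31×296 + 5.32×93 = 763.14 + 14197.95 + 683.76 + 494.76 = 16139.61
L = 19391.24 / 16139.61 × 100 = 120.1469
Paasche component (current-period weights):
ΣP(Year 2)Q(Year 2) = 29.62×24 + 1195.51×11 + 2.34×305 + 4.83×101 = 710.88 + 13150.61 + 713.7 + 487.83 = 15063.02
ΣP(Year 2)Q(Year 1) = 29.62×23 + 1195.51×9 + 2.34×296 + 4.83×93 = 681.26 + 10759.59 + 692.64 + 449.19 = 12582.68
P = 15063.02 / 12582.68 × 100 = 119.7123
Fisher = √(L × P) = √(120.1469 × 119.7123) = 119.9294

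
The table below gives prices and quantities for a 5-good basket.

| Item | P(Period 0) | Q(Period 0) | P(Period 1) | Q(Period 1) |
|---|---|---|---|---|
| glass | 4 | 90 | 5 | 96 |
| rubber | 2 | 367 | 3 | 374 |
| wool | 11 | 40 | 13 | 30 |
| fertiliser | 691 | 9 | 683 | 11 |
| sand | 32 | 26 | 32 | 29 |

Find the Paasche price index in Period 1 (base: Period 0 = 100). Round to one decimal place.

Paasche price index uses current-period quantities as weights.
ΣP(Period 1)·Q(Period 1) = 5×96 + 3×374 + 13×30 + 683×11 + 32×29 = 480 + 1122 + 390 + 7513 + 928 = 10433
ΣP(Period 0)·Q(Period 1) = 4×96 + 2×374 + 11×30 + 691×11 + 32×29 = 384 + 748 + 330 + 7601 + 928 = 9991
Index = 10433 / 9991 × 100 = 104.4240

104.4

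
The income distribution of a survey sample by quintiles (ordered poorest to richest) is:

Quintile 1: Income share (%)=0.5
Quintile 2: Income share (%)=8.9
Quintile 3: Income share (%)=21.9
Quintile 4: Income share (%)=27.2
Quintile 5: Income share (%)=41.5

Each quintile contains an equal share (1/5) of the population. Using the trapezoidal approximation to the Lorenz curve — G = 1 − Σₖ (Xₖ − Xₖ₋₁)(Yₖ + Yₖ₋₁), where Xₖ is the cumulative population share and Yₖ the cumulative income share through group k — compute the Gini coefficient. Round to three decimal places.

Cumulative income shares Yₖ: 0.0050, 0.0940, 0.3130, 0.5850, 1.0000
Σ (Xₖ−Xₖ₋₁)(Yₖ+Yₖ₋₁) = (1/5)(0.0050+0.0000) + (1/5)(0.0940+0.0050) + (1/5)(0.3130+0.0940) + (1/5)(0.5850+0.3130) + (1/5)(1.0000+0.5850)
  = 0.0010 + 0.0198 + 0.0814 + 0.1796 + 0.3170 = 0.5988
G = 1 − 0.5988 = 0.4012

0.401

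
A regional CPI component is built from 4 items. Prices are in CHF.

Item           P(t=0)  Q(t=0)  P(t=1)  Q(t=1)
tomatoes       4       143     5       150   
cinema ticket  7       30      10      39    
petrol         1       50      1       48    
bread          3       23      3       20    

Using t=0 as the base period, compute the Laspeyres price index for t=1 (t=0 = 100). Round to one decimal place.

125.9

Laspeyres price index uses base-period quantities as weights.
ΣP(t=1)·Q(t=0) = 5×143 + 10×30 + 1×50 + 3×23 = 715 + 300 + 50 + 69 = 1134
ΣP(t=0)·Q(t=0) = 4×143 + 7×30 + 1×50 + 3×23 = 572 + 210 + 50 + 69 = 901
Index = 1134 / 901 × 100 = 125.8602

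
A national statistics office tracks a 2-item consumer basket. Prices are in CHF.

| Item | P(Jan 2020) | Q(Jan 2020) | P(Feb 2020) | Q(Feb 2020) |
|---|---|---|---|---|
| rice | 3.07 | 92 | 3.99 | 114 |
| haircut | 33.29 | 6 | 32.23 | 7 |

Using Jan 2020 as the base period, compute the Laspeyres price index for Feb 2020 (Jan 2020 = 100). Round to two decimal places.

Laspeyres price index uses base-period quantities as weights.
ΣP(Feb 2020)·Q(Jan 2020) = 3.99×92 + 32.23×6 = 367.08 + 193.38 = 560.46
ΣP(Jan 2020)·Q(Jan 2020) = 3.07×92 + 33.29×6 = 282.44 + 199.74 = 482.18
Index = 560.46 / 482.18 × 100 = 116.2346

116.23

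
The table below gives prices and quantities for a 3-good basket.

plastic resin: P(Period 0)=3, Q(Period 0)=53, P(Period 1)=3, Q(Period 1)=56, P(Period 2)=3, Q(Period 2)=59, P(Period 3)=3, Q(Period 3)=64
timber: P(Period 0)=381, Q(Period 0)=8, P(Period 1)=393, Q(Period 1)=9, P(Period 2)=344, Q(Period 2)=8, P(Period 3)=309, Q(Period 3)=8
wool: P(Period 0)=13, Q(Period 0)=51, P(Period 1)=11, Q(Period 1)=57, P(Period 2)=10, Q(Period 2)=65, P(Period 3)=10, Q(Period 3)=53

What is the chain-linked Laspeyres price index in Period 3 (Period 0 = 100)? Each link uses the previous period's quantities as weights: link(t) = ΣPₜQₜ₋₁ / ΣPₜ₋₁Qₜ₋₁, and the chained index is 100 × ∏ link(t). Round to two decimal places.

81.45

Link Period 0→Period 1:
ΣP(Period 1)Q(Period 0) = 3×53 + 393×8 + 11×51 = 159 + 3144 + 561 = 3864
ΣP(Period 0)Q(Period 0) = 3×53 + 381×8 + 13×51 = 159 + 3048 + 663 = 3870
link = 3864/3870 = 0.998450
Link Period 1→Period 2:
ΣP(Period 2)Q(Period 1) = 3×56 + 344×9 + 10×57 = 168 + 3096 + 570 = 3834
ΣP(Period 1)Q(Period 1) = 3×56 + 393×9 + 11×57 = 168 + 3537 + 627 = 4332
link = 3834/4332 = 0.885042
Link Period 2→Period 3:
ΣP(Period 3)Q(Period 2) = 3×59 + 309×8 + 10×65 = 177 + 2472 + 650 = 3299
ΣP(Period 2)Q(Period 2) = 3×59 + 344×8 + 10×65 = 177 + 2752 + 650 = 3579
link = 3299/3579 = 0.921766
Chained index = 100 × 0.998450 × 0.885042 × 0.921766 = 81.4536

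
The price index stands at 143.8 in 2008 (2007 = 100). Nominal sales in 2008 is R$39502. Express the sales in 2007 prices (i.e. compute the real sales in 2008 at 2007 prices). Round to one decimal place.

Real = Nominal ÷ (Index/100) = 39502 ÷ (143.8/100)
     = 39502 ÷ 1.438 = 27470.0974

27470.1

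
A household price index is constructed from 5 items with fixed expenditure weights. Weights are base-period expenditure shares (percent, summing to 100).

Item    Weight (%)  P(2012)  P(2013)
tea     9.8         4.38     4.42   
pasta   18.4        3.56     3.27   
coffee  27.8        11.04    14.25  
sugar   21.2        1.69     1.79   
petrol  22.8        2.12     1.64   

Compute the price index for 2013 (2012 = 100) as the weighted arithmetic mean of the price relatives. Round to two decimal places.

102.77

tea: 9.8 × (4.42/4.38) = 9.8 × 1.009132 = 9.8895
pasta: 18.4 × (3.27/3.56) = 18.4 × 0.918539 = 16.9011
coffee: 27.8 × (14.25/11.04) = 27.8 × 1.290761 = 35.8832
sugar: 21.2 × (1.79/1.69) = 21.2 × 1.059172 = 22.4544
petrol: 22.8 × (1.64/2.12) = 22.8 × 0.773585 = 17.6377
Index = Σ wᵢ·(p₁ᵢ/p₀ᵢ) = 9.8895 + 16.9011 + 35.8832 + 22.4544 + 17.6377 = 102.7659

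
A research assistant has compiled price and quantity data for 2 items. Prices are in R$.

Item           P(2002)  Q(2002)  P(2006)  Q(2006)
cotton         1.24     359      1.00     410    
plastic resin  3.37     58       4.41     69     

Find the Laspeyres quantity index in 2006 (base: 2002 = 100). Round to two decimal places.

Laspeyres quantity index uses base-period prices as weights.
ΣP(2002)·Q(2006) = 1.24×410 + 3.37×69 = 508.4 + 232.53 = 740.93
ΣP(2002)·Q(2002) = 1.24×359 + 3.37×58 = 445.16 + 195.46 = 640.62
Index = 740.93 / 640.62 × 100 = 115.6583

115.66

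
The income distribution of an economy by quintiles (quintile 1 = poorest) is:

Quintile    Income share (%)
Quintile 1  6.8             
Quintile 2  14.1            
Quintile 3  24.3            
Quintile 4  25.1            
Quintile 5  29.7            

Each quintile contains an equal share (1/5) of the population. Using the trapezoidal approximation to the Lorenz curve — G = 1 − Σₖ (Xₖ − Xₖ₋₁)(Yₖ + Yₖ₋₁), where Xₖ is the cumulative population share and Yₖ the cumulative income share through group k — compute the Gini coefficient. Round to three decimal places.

0.227

Cumulative income shares Yₖ: 0.0680, 0.2090, 0.4520, 0.7030, 1.0000
Σ (Xₖ−Xₖ₋₁)(Yₖ+Yₖ₋₁) = (1/5)(0.0680+0.0000) + (1/5)(0.2090+0.0680) + (1/5)(0.4520+0.2090) + (1/5)(0.7030+0.4520) + (1/5)(1.0000+0.7030)
  = 0.0136 + 0.0554 + 0.1322 + 0.2310 + 0.3406 = 0.7728
G = 1 − 0.7728 = 0.2272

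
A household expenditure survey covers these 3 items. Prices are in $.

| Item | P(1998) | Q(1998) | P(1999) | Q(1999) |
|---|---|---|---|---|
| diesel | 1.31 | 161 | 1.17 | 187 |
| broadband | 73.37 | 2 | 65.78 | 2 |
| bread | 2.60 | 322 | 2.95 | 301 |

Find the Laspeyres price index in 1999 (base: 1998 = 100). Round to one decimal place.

106.3

Laspeyres price index uses base-period quantities as weights.
ΣP(1999)·Q(1998) = 1.17×161 + 65.78×2 + 2.95×322 = 188.37 + 131.56 + 949.9 = 1269.83
ΣP(1998)·Q(1998) = 1.31×161 + 73.37×2 + 2.60×322 = 210.91 + 146.74 + 837.2 = 1194.85
Index = 1269.83 / 1194.85 × 100 = 106.2753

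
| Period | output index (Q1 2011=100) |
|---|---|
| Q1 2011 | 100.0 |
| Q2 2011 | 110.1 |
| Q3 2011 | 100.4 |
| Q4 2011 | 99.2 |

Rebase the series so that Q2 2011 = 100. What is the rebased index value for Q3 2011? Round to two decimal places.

Rebased(Q3 2011) = 100.4 / 110.1 × 100 = 91.1898

91.19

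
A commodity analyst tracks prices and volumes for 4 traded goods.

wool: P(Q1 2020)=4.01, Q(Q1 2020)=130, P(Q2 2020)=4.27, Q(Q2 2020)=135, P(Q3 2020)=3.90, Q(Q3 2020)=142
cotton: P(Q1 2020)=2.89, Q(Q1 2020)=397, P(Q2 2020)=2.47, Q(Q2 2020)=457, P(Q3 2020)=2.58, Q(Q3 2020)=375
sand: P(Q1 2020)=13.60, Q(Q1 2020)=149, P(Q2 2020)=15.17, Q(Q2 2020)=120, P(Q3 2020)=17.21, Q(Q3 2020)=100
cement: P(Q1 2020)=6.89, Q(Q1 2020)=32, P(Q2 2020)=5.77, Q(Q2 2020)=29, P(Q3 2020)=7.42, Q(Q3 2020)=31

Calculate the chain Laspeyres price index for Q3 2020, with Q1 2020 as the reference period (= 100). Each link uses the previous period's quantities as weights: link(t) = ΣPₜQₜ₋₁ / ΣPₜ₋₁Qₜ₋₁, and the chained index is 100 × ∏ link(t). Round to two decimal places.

Link Q1 2020→Q2 2020:
ΣP(Q2 2020)Q(Q1 2020) = 4.27×130 + 2.47×397 + 15.17×149 + 5.77×32 = 555.1 + 980.59 + 2260.33 + 184.64 = 3980.66
ΣP(Q1 2020)Q(Q1 2020) = 4.01×130 + 2.89×397 + 13.60×149 + 6.89×32 = 521.3 + 1147.33 + 2026.4 + 220.48 = 3915.51
link = 3980.66/3915.51 = 1.016639
Link Q2 2020→Q3 2020:
ΣP(Q3 2020)Q(Q2 2020) = 3.90×135 + 2.58×457 + 17.21×120 + 7.42×29 = 526.5 + 1179.06 + 2065.2 + 215.18 = 3985.94
ΣP(Q2 2020)Q(Q2 2020) = 4.27×135 + 2.47×457 + 15.17×120 + 5.77×29 = 576.45 + 1128.79 + 1820.4 + 167.33 = 3692.97
link = 3985.94/3692.97 = 1.079332
Chained index = 100 × 1.016639 × 1.079332 = 109.7291

109.73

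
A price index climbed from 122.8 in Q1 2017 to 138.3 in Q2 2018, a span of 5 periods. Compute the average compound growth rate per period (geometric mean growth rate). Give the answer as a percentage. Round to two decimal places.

Growth factor = (138.3/122.8)^(1/5) = (1.126221)^(1/5) = 1.024058
Growth rate = 1.024058 − 1 = 0.024058 = 2.4058%

2.41%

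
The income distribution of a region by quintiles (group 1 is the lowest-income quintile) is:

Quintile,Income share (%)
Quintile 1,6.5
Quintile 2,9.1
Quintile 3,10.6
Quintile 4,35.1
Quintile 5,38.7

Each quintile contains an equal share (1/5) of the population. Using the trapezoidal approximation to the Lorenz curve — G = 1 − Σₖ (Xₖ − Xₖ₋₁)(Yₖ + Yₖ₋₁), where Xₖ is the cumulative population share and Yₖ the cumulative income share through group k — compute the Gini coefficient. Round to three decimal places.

Cumulative income shares Yₖ: 0.0650, 0.1560, 0.2620, 0.6130, 1.0000
Σ (Xₖ−Xₖ₋₁)(Yₖ+Yₖ₋₁) = (1/5)(0.0650+0.0000) + (1/5)(0.1560+0.0650) + (1/5)(0.2620+0.1560) + (1/5)(0.6130+0.2620) + (1/5)(1.0000+0.6130)
  = 0.0130 + 0.0442 + 0.0836 + 0.1750 + 0.3226 = 0.6384
G = 1 − 0.6384 = 0.3616

0.362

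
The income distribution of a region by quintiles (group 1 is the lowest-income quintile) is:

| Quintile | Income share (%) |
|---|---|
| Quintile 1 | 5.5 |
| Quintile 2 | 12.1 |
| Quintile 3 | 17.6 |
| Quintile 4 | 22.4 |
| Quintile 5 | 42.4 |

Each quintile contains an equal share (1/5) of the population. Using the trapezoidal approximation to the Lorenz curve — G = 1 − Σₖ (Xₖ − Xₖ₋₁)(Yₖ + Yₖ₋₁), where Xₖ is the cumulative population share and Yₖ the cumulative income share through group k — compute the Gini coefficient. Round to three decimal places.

0.336

Cumulative income shares Yₖ: 0.0550, 0.1760, 0.3520, 0.5760, 1.0000
Σ (Xₖ−Xₖ₋₁)(Yₖ+Yₖ₋₁) = (1/5)(0.0550+0.0000) + (1/5)(0.1760+0.0550) + (1/5)(0.3520+0.1760) + (1/5)(0.5760+0.3520) + (1/5)(1.0000+0.5760)
  = 0.0110 + 0.0462 + 0.1056 + 0.1856 + 0.3152 = 0.6636
G = 1 − 0.6636 = 0.3364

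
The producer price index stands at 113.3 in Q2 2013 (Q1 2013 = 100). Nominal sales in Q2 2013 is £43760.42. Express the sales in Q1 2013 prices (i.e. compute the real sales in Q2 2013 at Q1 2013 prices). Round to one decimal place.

38623.5

Real = Nominal ÷ (Index/100) = 43760.42 ÷ (113.3/100)
     = 43760.42 ÷ 1.133 = 38623.4951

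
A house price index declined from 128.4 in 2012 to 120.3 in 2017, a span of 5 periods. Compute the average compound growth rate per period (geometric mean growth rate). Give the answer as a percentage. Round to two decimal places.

-1.29%

Growth factor = (120.3/128.4)^(1/5) = (0.936916)^(1/5) = 0.987052
Growth rate = 0.987052 − 1 = -0.012948 = -1.2948%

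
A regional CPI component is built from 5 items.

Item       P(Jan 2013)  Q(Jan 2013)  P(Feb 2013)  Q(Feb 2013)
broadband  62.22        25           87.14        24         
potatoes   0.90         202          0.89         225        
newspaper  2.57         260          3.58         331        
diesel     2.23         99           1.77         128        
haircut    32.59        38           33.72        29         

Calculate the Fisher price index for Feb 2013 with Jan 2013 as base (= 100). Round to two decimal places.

123.36

Laspeyres component (base-period weights):
ΣP(Feb 2013)Q(Jan 2013) = 87.14×25 + 0.89×202 + 3.58×260 + 1.77×99 + 33.72×38 = 2178.5 + 179.78 + 930.8 + 175.23 + 1281.36 = 4745.67
ΣP(Jan 2013)Q(Jan 2013) = 62.22×25 + 0.90×202 + 2.57×260 + 2.23×99 + 32.59×38 = 1555.5 + 181.8 + 668.2 + 220.77 + 1238.42 = 3864.69
L = 4745.67 / 3864.69 × 100 = 122.7956
Paasche component (current-period weights):
ΣP(Feb 2013)Q(Feb 2013) = 87.14×24 + 0.89×225 + 3.58×331 + 1.77×128 + 33.72×29 = 2091.36 + 200.25 + 1184.98 + 226.56 + 977.88 = 4681.03
ΣP(Jan 2013)Q(Feb 2013) = 62.22×24 + 0.90×225 + 2.57×331 + 2.23×128 + 32.59×29 = 1493.28 + 202.5 + 850.67 + 285.44 + 945.11 = 3777
P = 4681.03 / 3777 × 100 = 123.9351
Fisher = √(L × P) = √(122.7956 × 123.9351) = 123.3641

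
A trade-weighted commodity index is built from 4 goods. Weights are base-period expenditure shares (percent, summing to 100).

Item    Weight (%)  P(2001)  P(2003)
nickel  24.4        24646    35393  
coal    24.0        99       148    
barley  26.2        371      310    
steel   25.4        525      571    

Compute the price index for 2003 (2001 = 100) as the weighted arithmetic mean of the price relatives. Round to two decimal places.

nickel: 24.4 × (35393/24646) = 24.4 × 1.436055 = 35.0397
coal: 24.0 × (148/99) = 24.0 × 1.494949 = 35.8788
barley: 26.2 × (310/371) = 26.2 × 0.835580 = 21.8922
steel: 25.4 × (571/525) = 25.4 × 1.087619 = 27.6255
Index = Σ wᵢ·(p₁ᵢ/p₀ᵢ) = 35.0397 + 35.8788 + 21.8922 + 27.6255 = 120.4362

120.44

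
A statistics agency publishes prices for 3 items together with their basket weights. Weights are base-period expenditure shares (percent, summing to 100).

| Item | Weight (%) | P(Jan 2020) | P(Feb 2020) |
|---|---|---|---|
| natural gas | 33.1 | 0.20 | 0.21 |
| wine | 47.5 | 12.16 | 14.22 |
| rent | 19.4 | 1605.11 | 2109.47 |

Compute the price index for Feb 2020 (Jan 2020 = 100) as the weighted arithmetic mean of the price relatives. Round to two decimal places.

natural gas: 33.1 × (0.21/0.20) = 33.1 × 1.050000 = 34.7550
wine: 47.5 × (14.22/12.16) = 47.5 × 1.169408 = 55.5469
rent: 19.4 × (2109.47/1605.11) = 19.4 × 1.314221 = 25.4959
Index = Σ wᵢ·(p₁ᵢ/p₀ᵢ) = 34.7550 + 55.5469 + 25.4959 = 115.7978

115.80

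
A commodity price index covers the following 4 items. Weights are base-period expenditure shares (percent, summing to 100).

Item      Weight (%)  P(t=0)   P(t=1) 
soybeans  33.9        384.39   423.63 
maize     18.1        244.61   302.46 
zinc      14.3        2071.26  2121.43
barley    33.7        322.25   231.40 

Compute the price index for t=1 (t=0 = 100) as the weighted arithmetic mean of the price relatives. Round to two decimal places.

98.59

soybeans: 33.9 × (423.63/384.39) = 33.9 × 1.102084 = 37.3606
maize: 18.1 × (302.46/244.61) = 18.1 × 1.236499 = 22.3806
zinc: 14.3 × (2121.43/2071.26) = 14.3 × 1.024222 = 14.6464
barley: 33.7 × (231.40/322.25) = 33.7 × 0.718076 = 24.1992
Index = Σ wᵢ·(p₁ᵢ/p₀ᵢ) = 37.3606 + 22.3806 + 14.6464 + 24.1992 = 98.5868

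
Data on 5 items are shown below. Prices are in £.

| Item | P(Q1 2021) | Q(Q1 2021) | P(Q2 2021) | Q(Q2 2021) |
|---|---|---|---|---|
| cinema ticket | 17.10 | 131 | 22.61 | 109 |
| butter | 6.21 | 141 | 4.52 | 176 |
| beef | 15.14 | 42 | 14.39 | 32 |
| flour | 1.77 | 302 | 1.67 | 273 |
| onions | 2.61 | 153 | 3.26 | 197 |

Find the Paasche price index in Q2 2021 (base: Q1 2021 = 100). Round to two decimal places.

108.56

Paasche price index uses current-period quantities as weights.
ΣP(Q2 2021)·Q(Q2 2021) = 22.61×109 + 4.52×176 + 14.39×32 + 1.67×273 + 3.26×197 = 2464.49 + 795.52 + 460.48 + 455.91 + 642.22 = 4818.62
ΣP(Q1 2021)·Q(Q2 2021) = 17.10×109 + 6.21×176 + 15.14×32 + 1.77×273 + 2.61×197 = 1863.9 + 1092.96 + 484.48 + 483.21 + 514.17 = 4438.72
Index = 4818.62 / 4438.72 × 100 = 108.5588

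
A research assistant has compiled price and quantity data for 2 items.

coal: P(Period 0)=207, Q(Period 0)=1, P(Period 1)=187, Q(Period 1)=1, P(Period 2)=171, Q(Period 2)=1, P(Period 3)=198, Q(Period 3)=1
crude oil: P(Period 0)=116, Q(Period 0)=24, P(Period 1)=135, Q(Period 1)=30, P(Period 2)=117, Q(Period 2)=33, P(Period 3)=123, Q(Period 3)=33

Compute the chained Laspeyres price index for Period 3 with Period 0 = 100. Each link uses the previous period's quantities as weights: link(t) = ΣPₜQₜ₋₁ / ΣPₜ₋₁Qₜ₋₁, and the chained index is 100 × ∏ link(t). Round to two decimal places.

105.10

Link Period 0→Period 1:
ΣP(Period 1)Q(Period 0) = 187×1 + 135×24 = 187 + 3240 = 3427
ΣP(Period 0)Q(Period 0) = 207×1 + 116×24 = 207 + 2784 = 2991
link = 3427/2991 = 1.145771
Link Period 1→Period 2:
ΣP(Period 2)Q(Period 1) = 171×1 + 117×30 = 171 + 3510 = 3681
ΣP(Period 1)Q(Period 1) = 187×1 + 135×30 = 187 + 4050 = 4237
link = 3681/4237 = 0.868775
Link Period 2→Period 3:
ΣP(Period 3)Q(Period 2) = 198×1 + 123×33 = 198 + 4059 = 4257
ΣP(Period 2)Q(Period 2) = 171×1 + 117×33 = 171 + 3861 = 4032
link = 4257/4032 = 1.055804
Chained index = 100 × 1.145771 × 0.868775 × 1.055804 = 105.0965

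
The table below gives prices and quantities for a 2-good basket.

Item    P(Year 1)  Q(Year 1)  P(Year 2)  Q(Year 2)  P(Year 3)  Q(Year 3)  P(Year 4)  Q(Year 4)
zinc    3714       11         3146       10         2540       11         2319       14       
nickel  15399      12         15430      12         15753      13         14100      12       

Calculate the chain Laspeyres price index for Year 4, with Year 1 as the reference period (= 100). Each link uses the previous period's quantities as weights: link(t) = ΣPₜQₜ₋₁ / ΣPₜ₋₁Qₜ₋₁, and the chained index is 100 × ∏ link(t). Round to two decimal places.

86.50

Link Year 1→Year 2:
ΣP(Year 2)Q(Year 1) = 3146×11 + 15430×12 = 34606 + 185160 = 219766
ΣP(Year 1)Q(Year 1) = 3714×11 + 15399×12 = 40854 + 184788 = 225642
link = 219766/225642 = 0.973959
Link Year 2→Year 3:
ΣP(Year 3)Q(Year 2) = 2540×10 + 15753×12 = 25400 + 189036 = 214436
ΣP(Year 2)Q(Year 2) = 3146×10 + 15430×12 = 31460 + 185160 = 216620
link = 214436/216620 = 0.989918
Link Year 3→Year 4:
ΣP(Year 4)Q(Year 3) = 2319×11 + 14100×13 = 25509 + 183300 = 208809
ΣP(Year 3)Q(Year 3) = 2540×11 + 15753×13 = 27940 + 204789 = 232729
link = 208809/232729 = 0.897220
Chained index = 100 × 0.973959 × 0.989918 × 0.897220 = 86.5044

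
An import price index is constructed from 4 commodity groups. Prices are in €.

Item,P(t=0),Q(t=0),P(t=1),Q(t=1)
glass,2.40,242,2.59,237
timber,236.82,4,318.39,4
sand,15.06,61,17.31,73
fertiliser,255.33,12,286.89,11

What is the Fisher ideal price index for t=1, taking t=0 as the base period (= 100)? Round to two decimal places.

116.20

Laspeyres component (base-period weights):
ΣP(t=1)Q(t=0) = 2.59×242 + 318.39×4 + 17.31×61 + 286.89×12 = 626.78 + 1273.56 + 1055.91 + 3442.68 = 6398.93
ΣP(t=0)Q(t=0) = 2.40×242 + 236.82×4 + 15.06×61 + 255.33×12 = 580.8 + 947.28 + 918.66 + 3063.96 = 5510.7
L = 6398.93 / 5510.7 × 100 = 116.1183
Paasche component (current-period weights):
ΣP(t=1)Q(t=1) = 2.59×237 + 318.39×4 + 17.31×73 + 286.89×11 = 613.83 + 1273.56 + 1263.63 + 3155.79 = 6306.81
ΣP(t=0)Q(t=1) = 2.40×237 + 236.82×4 + 15.06×73 + 255.33×11 = 568.8 + 947.28 + 1099.38 + 2808.63 = 5424.09
P = 6306.81 / 5424.09 × 100 = 116.2741
Fisher = √(L × P) = √(116.1183 × 116.2741) = 116.1961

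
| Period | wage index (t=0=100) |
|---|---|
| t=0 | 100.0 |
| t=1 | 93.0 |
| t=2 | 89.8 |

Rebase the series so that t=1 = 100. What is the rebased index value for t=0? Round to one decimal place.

Rebased(t=0) = 100.0 / 93.0 × 100 = 107.5269

107.5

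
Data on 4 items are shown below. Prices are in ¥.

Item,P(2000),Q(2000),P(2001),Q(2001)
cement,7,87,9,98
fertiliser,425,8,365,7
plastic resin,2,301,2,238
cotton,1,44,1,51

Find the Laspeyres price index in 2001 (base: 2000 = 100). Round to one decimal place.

93.4

Laspeyres price index uses base-period quantities as weights.
ΣP(2001)·Q(2000) = 9×87 + 365×8 + 2×301 + 1×44 = 783 + 2920 + 602 + 44 = 4349
ΣP(2000)·Q(2000) = 7×87 + 425×8 + 2×301 + 1×44 = 609 + 3400 + 602 + 44 = 4655
Index = 4349 / 4655 × 100 = 93.4264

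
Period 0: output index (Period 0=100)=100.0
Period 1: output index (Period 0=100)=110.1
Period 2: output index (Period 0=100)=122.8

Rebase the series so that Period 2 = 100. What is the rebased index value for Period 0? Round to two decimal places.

81.43

Rebased(Period 0) = 100.0 / 122.8 × 100 = 81.4332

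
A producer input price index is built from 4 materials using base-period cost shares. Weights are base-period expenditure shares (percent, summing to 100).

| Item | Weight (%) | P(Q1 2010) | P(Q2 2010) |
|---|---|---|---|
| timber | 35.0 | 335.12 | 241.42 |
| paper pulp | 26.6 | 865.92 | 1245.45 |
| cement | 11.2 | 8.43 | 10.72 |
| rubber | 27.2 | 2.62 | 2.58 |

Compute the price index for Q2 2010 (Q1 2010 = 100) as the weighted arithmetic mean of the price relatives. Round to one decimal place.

104.5

timber: 35.0 × (241.42/335.12) = 35.0 × 0.720399 = 25.2140
paper pulp: 26.6 × (1245.45/865.92) = 26.6 × 1.438297 = 38.2587
cement: 11.2 × (10.72/8.43) = 11.2 × 1.271649 = 14.2425
rubber: 27.2 × (2.58/2.62) = 27.2 × 0.984733 = 26.7847
Index = Σ wᵢ·(p₁ᵢ/p₀ᵢ) = 25.2140 + 38.2587 + 14.2425 + 26.7847 = 104.4998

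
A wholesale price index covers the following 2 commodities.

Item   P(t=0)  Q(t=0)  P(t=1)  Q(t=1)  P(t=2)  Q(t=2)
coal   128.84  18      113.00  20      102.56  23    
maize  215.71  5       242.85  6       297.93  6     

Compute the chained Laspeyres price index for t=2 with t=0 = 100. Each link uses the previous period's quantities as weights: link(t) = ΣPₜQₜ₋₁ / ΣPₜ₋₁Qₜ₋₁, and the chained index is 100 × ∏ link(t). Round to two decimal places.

98.73

Link t=0→t=1:
ΣP(t=1)Q(t=0) = 113.00×18 + 242.85×5 = 2034 + 1214.25 = 3248.25
ΣP(t=0)Q(t=0) = 128.84×18 + 215.71×5 = 2319.12 + 1078.55 = 3397.67
link = 3248.25/3397.67 = 0.956023
Link t=1→t=2:
ΣP(t=2)Q(t=1) = 102.56×20 + 297.93×6 = 2051.2 + 1787.58 = 3838.78
ΣP(t=1)Q(t=1) = 113.00×20 + 242.85×6 = 2260 + 1457.1 = 3717.1
link = 3838.78/3717.1 = 1.032735
Chained index = 100 × 0.956023 × 1.032735 = 98.7318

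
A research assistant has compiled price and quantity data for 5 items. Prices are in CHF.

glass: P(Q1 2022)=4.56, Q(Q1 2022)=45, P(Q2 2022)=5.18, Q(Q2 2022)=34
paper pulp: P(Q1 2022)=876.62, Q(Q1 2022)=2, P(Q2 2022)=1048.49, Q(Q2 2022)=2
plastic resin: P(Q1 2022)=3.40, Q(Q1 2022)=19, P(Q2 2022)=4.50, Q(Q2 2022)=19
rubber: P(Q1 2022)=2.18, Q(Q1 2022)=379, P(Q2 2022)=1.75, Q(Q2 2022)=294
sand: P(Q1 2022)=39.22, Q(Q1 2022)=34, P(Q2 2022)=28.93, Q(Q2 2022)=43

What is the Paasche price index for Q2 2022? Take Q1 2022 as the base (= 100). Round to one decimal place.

95.7

Paasche price index uses current-period quantities as weights.
ΣP(Q2 2022)·Q(Q2 2022) = 5.18×34 + 1048.49×2 + 4.50×19 + 1.75×294 + 28.93×43 = 176.12 + 2096.98 + 85.5 + 514.5 + 1243.99 = 4117.09
ΣP(Q1 2022)·Q(Q2 2022) = 4.56×34 + 876.62×2 + 3.40×19 + 2.18×294 + 39.22×43 = 155.04 + 1753.24 + 64.6 + 640.92 + 1686.46 = 4300.26
Index = 4117.09 / 4300.26 × 100 = 95.7405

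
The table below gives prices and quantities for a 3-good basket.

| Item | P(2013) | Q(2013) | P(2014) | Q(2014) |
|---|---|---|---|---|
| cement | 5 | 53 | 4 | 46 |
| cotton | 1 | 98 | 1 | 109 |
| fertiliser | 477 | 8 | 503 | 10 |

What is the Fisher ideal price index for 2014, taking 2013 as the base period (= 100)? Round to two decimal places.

103.95

Laspeyres component (base-period weights):
ΣP(2014)Q(2013) = 4×53 + 1×98 + 503×8 = 212 + 98 + 4024 = 4334
ΣP(2013)Q(2013) = 5×53 + 1×98 + 477×8 = 265 + 98 + 3816 = 4179
L = 4334 / 4179 × 100 = 103.7090
Paasche component (current-period weights):
ΣP(2014)Q(2014) = 4×46 + 1×109 + 503×10 = 184 + 109 + 5030 = 5323
ΣP(2013)Q(2014) = 5×46 + 1×109 + 477×10 = 230 + 109 + 4770 = 5109
P = 5323 / 5109 × 100 = 104.1887
Fisher = √(L × P) = √(103.7090 × 104.1887) = 103.9486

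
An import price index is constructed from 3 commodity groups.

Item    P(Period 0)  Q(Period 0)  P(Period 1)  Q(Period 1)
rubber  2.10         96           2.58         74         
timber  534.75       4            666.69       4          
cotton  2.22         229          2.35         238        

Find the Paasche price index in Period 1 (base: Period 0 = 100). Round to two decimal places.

Paasche price index uses current-period quantities as weights.
ΣP(Period 1)·Q(Period 1) = 2.58×74 + 666.69×4 + 2.35×238 = 190.92 + 2666.76 + 559.3 = 3416.98
ΣP(Period 0)·Q(Period 1) = 2.10×74 + 534.75×4 + 2.22×238 = 155.4 + 2139 + 528.36 = 2822.76
Index = 3416.98 / 2822.76 × 100 = 121.0510

121.05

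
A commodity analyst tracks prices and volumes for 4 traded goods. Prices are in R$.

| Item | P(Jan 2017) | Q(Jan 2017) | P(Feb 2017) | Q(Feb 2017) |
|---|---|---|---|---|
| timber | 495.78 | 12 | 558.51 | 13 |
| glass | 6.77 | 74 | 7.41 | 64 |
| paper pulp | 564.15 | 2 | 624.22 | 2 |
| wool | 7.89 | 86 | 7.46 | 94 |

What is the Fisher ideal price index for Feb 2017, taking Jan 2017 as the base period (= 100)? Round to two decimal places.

110.70

Laspeyres component (base-period weights):
ΣP(Feb 2017)Q(Jan 2017) = 558.51×12 + 7.41×74 + 624.22×2 + 7.46×86 = 6702.12 + 548.34 + 1248.44 + 641.56 = 9140.46
ΣP(Jan 2017)Q(Jan 2017) = 495.78×12 + 6.77×74 + 564.15×2 + 7.89×86 = 5949.36 + 500.98 + 1128.3 + 678.54 = 8257.18
L = 9140.46 / 8257.18 × 100 = 110.6971
Paasche component (current-period weights):
ΣP(Feb 2017)Q(Feb 2017) = 558.51×13 + 7.41×64 + 624.22×2 + 7.46×94 = 7260.63 + 474.24 + 1248.44 + 701.24 = 9684.55
ΣP(Jan 2017)Q(Feb 2017) = 495.78×13 + 6.77×64 + 564.15×2 + 7.89×94 = 6445.14 + 433.28 + 1128.3 + 741.66 = 8748.38
P = 9684.55 / 8748.38 × 100 = 110.7011
Fisher = √(L × P) = √(110.6971 × 110.7011) = 110.6991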